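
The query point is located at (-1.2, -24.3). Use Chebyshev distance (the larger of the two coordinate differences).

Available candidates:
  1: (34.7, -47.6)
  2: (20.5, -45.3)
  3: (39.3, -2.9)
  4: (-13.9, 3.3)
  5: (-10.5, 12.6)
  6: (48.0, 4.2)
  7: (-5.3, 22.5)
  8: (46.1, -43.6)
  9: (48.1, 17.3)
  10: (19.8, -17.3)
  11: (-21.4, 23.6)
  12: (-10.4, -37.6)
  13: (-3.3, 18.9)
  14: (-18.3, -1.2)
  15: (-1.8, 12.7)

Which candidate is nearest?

12

Distances from (-1.2, -24.3):
1: max(|35.9|, |-23.3|) = 35.9
2: max(|21.7|, |-21.0|) = 21.7
3: max(|40.5|, |21.4|) = 40.5
4: max(|-12.7|, |27.6|) = 27.6
5: max(|-9.3|, |36.9|) = 36.9
6: max(|49.2|, |28.5|) = 49.2
7: max(|-4.1|, |46.8|) = 46.8
8: max(|47.3|, |-19.3|) = 47.3
9: max(|49.3|, |41.6|) = 49.3
10: max(|21.0|, |7.0|) = 21.0
11: max(|-20.2|, |47.9|) = 47.9
12: max(|-9.2|, |-13.3|) = 13.3
13: max(|-2.1|, |43.2|) = 43.2
14: max(|-17.1|, |23.1|) = 23.1
15: max(|-0.6|, |37.0|) = 37.0
Minimum: 12 at 13.3.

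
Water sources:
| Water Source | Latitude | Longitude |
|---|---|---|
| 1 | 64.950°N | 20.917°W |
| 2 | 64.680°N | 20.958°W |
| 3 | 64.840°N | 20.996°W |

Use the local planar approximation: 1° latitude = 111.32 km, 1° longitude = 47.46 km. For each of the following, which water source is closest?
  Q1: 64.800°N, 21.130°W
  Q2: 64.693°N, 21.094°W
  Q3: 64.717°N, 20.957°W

Q1 at 64.800°N, 21.130°W:
  1: 19.520 km
  2: 15.655 km
  3: 7.764 km
  → nearest: 3 (7.764 km)
Q2 at 64.693°N, 21.094°W:
  1: 29.817 km
  2: 6.615 km
  3: 17.012 km
  → nearest: 2 (6.615 km)
Q3 at 64.717°N, 20.957°W:
  1: 26.007 km
  2: 4.119 km
  3: 13.817 km
  → nearest: 2 (4.119 km)

Q1→3; Q2→2; Q3→2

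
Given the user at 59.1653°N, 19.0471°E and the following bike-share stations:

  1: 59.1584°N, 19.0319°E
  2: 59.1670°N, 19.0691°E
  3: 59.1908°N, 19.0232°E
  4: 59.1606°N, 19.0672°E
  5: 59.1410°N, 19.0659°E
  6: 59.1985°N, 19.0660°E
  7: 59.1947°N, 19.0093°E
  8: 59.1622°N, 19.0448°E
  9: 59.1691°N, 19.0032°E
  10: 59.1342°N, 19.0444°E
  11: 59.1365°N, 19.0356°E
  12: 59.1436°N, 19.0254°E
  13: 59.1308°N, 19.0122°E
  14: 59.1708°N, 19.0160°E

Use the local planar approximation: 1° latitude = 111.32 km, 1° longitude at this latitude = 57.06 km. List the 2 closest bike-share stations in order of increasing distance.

8, 1

Distances from 59.1653°N, 19.0471°E:
1: √((-0.0069·111.32)² + (-0.0152·57.06)²) = √(0.589990 + 0.752230) = 1.1585 km
2: √((0.0017·111.32)² + (0.0220·57.06)²) = √(0.035813 + 1.575828) = 1.2695 km
3: √((0.0255·111.32)² + (-0.0239·57.06)²) = √(8.057991 + 1.859770) = 3.1492 km
4: √((-0.0047·111.32)² + (0.0201·57.06)²) = √(0.273742 + 1.315393) = 1.2606 km
5: √((-0.0243·111.32)² + (0.0188·57.06)²) = √(7.317436 + 1.150745) = 2.9100 km
6: √((0.0332·111.32)² + (0.0189·57.06)²) = √(13.659115 + 1.163020) = 3.8500 km
7: √((0.0294·111.32)² + (-0.0378·57.06)²) = √(10.711272 + 4.652080) = 3.9196 km
8: √((-0.0031·111.32)² + (-0.0023·57.06)²) = √(0.119088 + 0.017223) = 0.3692 km
9: √((0.0038·111.32)² + (-0.0439·57.06)²) = √(0.178943 + 6.274694) = 2.5404 km
10: √((-0.0311·111.32)² + (-0.0027·57.06)²) = √(11.985804 + 0.023735) = 3.4655 km
11: √((-0.0288·111.32)² + (-0.0115·57.06)²) = √(10.278539 + 0.430585) = 3.2725 km
12: √((-0.0217·111.32)² + (-0.0217·57.06)²) = √(5.835336 + 1.533144) = 2.7145 km
13: √((-0.0345·111.32)² + (-0.0349·57.06)²) = √(14.749747 + 3.965650) = 4.3261 km
14: √((0.0055·111.32)² + (-0.0311·57.06)²) = √(0.374862 + 3.149084) = 1.8772 km
Sorted: 8 (0.3692 km) < 1 (1.1585 km) < 4 (1.2606 km) < 2 (1.2695 km) < …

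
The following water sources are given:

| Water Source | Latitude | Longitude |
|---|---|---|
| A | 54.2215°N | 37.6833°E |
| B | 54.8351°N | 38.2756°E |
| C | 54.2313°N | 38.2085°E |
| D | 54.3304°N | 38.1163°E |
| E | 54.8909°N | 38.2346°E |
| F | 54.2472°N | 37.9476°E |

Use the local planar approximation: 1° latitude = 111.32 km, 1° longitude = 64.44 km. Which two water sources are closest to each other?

B and E

Pairwise distances:
A–B: √((0.6136·111.32)² + (0.5923·64.44)²) = √(4665.703079 + 1456.781873) = 78.2463 km
A–C: √((0.0098·111.32)² + (0.5252·64.44)²) = √(1.190141 + 1145.408755) = 33.8615 km
A–D: √((0.1089·111.32)² + (0.4330·64.44)²) = √(146.961019 + 778.550622) = 30.4222 km
A–E: √((0.6694·111.32)² + (0.5513·64.44)²) = √(5552.873902 + 1262.080476) = 82.5527 km
A–F: √((0.0257·111.32)² + (0.2643·64.44)²) = √(8.184886 + 290.071720) = 17.2701 km
B–C: √((-0.6038·111.32)² + (-0.0671·64.44)²) = √(4517.858376 + 18.696319) = 67.3540 km
B–D: √((-0.5047·111.32)² + (-0.1593·64.44)²) = √(3156.552412 + 105.376220) = 57.1133 km
B–E: √((0.0558·111.32)² + (-0.0410·64.44)²) = √(38.584670 + 6.980375) = 6.7502 km
B–F: √((-0.5879·111.32)² + (-0.3280·64.44)²) = √(4283.051690 + 446.744023) = 68.7735 km
C–D: √((0.0991·111.32)² + (-0.0922·64.44)²) = √(121.700876 + 35.299854) = 12.5300 km
C–E: √((0.6596·111.32)² + (0.0261·64.44)²) = √(5391.476161 + 2.828734) = 73.4459 km
C–F: √((0.0159·111.32)² + (-0.2609·64.44)²) = √(3.132858 + 282.656659) = 16.9053 km
D–E: √((0.5605·111.32)² + (0.1183·64.44)²) = √(3893.118554 + 58.113971) = 62.8588 km
D–F: √((-0.0832·111.32)² + (-0.1687·64.44)²) = √(85.781384 + 118.179250) = 14.2815 km
E–F: √((-0.6437·111.32)² + (-0.2870·64.44)²) = √(5134.680362 + 342.038393) = 74.0049 km
Closest pair: B–E at 6.7502 km.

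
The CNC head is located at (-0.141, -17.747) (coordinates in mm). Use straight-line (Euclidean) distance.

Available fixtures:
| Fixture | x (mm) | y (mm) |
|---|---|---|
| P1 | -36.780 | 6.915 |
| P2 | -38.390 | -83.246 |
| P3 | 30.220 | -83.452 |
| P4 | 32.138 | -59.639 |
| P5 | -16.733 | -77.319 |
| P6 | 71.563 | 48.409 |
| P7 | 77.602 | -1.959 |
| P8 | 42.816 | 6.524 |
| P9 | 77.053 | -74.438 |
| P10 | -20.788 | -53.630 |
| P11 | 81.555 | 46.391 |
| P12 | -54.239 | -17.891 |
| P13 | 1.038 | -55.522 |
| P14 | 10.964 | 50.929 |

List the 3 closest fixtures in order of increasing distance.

P13, P10, P1

Distances from (-0.141, -17.747):
P1: 44.166 mm
P2: 75.849 mm
P3: 72.381 mm
P4: 52.885 mm
P5: 61.839 mm
P6: 97.561 mm
P7: 79.330 mm
P8: 49.339 mm
P9: 95.775 mm
P10: 41.399 mm
P11: 103.865 mm
P12: 54.098 mm
P13: 37.793 mm
P14: 69.568 mm
Sorted: P13 (37.793 mm) < P10 (41.399 mm) < P1 (44.166 mm) < P8 (49.339 mm) < P4 (52.885 mm) < …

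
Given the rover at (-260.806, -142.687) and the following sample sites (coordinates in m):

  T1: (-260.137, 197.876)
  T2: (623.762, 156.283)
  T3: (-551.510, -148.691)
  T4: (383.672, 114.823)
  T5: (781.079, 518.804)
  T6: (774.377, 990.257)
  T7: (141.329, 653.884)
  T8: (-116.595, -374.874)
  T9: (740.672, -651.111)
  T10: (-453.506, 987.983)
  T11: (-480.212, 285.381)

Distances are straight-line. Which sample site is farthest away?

Distances from (-260.806, -142.687):
T1: 340.564 m
T2: 933.726 m
T3: 290.766 m
T4: 694.020 m
T5: 1234.137 m
T6: 1534.655 m
T7: 892.322 m
T8: 273.327 m
T9: 1123.144 m
T10: 1146.973 m
T11: 481.021 m
Maximum: T6 at 1534.655 m.

T6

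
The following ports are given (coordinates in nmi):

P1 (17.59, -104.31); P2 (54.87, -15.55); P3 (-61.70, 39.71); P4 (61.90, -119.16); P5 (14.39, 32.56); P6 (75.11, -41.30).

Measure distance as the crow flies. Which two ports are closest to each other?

Pairwise distances:
P1–P2: √((37.28)² + (88.76)²) = √(1389.7984 + 7878.3376) = 96.27 nmi
P1–P3: √((-79.29)² + (144.02)²) = √(6286.9041 + 20741.7604) = 164.40 nmi
P1–P4: √((44.31)² + (-14.85)²) = √(1963.3761 + 220.5225) = 46.73 nmi
P1–P5: √((-3.20)² + (136.87)²) = √(10.2400 + 18733.3969) = 136.91 nmi
P1–P6: √((57.52)² + (63.01)²) = √(3308.5504 + 3970.2601) = 85.32 nmi
P2–P3: √((-116.57)² + (55.26)²) = √(13588.5649 + 3053.6676) = 129.00 nmi
P2–P4: √((7.03)² + (-103.61)²) = √(49.4209 + 10735.0321) = 103.85 nmi
P2–P5: √((-40.48)² + (48.11)²) = √(1638.6304 + 2314.5721) = 62.87 nmi
P2–P6: √((20.24)² + (-25.75)²) = √(409.6576 + 663.0625) = 32.75 nmi
P3–P4: √((123.60)² + (-158.87)²) = √(15276.9600 + 25239.6769) = 201.29 nmi
P3–P5: √((76.09)² + (-7.15)²) = √(5789.6881 + 51.1225) = 76.43 nmi
P3–P6: √((136.81)² + (-81.01)²) = √(18716.9761 + 6562.6201) = 159.00 nmi
P4–P5: √((-47.51)² + (151.72)²) = √(2257.2001 + 23018.9584) = 158.98 nmi
P4–P6: √((13.21)² + (77.86)²) = √(174.5041 + 6062.1796) = 78.97 nmi
P5–P6: √((60.72)² + (-73.86)²) = √(3686.9184 + 5455.2996) = 95.61 nmi
Closest pair: P2–P6 at 32.75 nmi.

P2 and P6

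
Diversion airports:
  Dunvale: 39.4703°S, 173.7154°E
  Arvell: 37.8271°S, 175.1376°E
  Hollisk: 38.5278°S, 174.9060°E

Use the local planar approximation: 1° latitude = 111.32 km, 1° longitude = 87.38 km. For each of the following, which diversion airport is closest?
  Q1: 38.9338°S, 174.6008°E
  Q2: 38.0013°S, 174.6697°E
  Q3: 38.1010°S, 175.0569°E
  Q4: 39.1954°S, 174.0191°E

Q1→Hollisk; Q2→Arvell; Q3→Arvell; Q4→Dunvale

Q1 at 38.9338°S, 174.6008°E:
  Dunvale: √((-0.5365·111.32)² + (-0.8854·87.38)²) = √(3566.858229 + 5985.536949) = 97.7364 km
  Arvell: √((1.1067·111.32)² + (0.5368·87.38)²) = √(15177.708766 + 2200.133810) = 131.8250 km
  Hollisk: √((0.4060·111.32)² + (0.3052·87.38)²) = √(2042.671185 + 711.202278) = 52.4774 km
  → nearest: Hollisk (52.4774 km)
Q2 at 38.0013°S, 174.6697°E:
  Dunvale: √((-1.4690·111.32)² + (-0.9543·87.38)²) = √(26741.760006 + 6953.347407) = 183.5623 km
  Arvell: √((0.1742·111.32)² + (0.4679·87.38)²) = √(376.047492 + 1671.591566) = 45.2508 km
  Hollisk: √((-0.5265·111.32)² + (0.2363·87.38)²) = √(3435.129756 + 426.335527) = 62.1407 km
  → nearest: Arvell (45.2508 km)
Q3 at 38.1010°S, 175.0569°E:
  Dunvale: √((-1.3693·111.32)² + (-1.3415·87.38)²) = √(23235.050014 + 13740.591699) = 192.2905 km
  Arvell: √((0.2739·111.32)² + (0.0807·87.38)²) = √(929.673517 + 49.724583) = 31.2953 km
  Hollisk: √((-0.4268·111.32)² + (-0.1509·87.38)²) = √(2257.330849 + 173.861155) = 49.3071 km
  → nearest: Arvell (31.2953 km)
Q4 at 39.1954°S, 174.0191°E:
  Dunvale: √((-0.2749·111.32)² + (-0.3037·87.38)²) = √(936.474325 + 704.228610) = 40.5056 km
  Arvell: √((1.3683·111.32)² + (1.1185·87.38)²) = √(23201.125285 + 9552.038354) = 180.9784 km
  Hollisk: √((0.6676·111.32)² + (0.8869·87.38)²) = √(5523.050972 + 6005.834917) = 107.3726 km
  → nearest: Dunvale (40.5056 km)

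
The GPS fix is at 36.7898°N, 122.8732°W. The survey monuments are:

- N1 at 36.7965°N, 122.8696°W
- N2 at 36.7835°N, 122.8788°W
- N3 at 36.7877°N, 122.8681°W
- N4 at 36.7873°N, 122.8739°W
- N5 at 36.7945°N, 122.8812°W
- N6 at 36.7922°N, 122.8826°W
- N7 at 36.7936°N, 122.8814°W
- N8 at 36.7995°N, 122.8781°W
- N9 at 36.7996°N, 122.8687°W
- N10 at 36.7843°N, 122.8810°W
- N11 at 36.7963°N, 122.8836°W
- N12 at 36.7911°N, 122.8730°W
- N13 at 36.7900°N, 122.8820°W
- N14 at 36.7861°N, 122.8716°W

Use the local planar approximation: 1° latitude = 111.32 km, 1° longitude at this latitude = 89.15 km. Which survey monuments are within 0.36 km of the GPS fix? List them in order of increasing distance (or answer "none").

N12, N4

Distances from 36.7898°N, 122.8732°W:
N1: √((0.0067·111.32)² + (0.0036·89.15)²) = √(0.556283 + 0.103002) = 0.8120 km
N2: √((-0.0063·111.32)² + (-0.0056·89.15)²) = √(0.491844 + 0.249241) = 0.8609 km
N3: √((-0.0021·111.32)² + (0.0051·89.15)²) = √(0.054649 + 0.206720) = 0.5112 km
N4: √((-0.0025·111.32)² + (-0.0007·89.15)²) = √(0.077451 + 0.003894) = 0.2852 km
N5: √((0.0047·111.32)² + (-0.0080·89.15)²) = √(0.273742 + 0.508654) = 0.8845 km
N6: √((0.0024·111.32)² + (-0.0094·89.15)²) = √(0.071379 + 0.702261) = 0.8796 km
N7: √((0.0038·111.32)² + (-0.0082·89.15)²) = √(0.178943 + 0.534405) = 0.8446 km
N8: √((0.0097·111.32)² + (-0.0049·89.15)²) = √(1.165977 + 0.190825) = 1.1648 km
N9: √((0.0098·111.32)² + (0.0045·89.15)²) = √(1.190141 + 0.160941) = 1.1624 km
N10: √((-0.0055·111.32)² + (-0.0078·89.15)²) = √(0.374862 + 0.483539) = 0.9265 km
N11: √((0.0065·111.32)² + (-0.0104·89.15)²) = √(0.523568 + 0.859626) = 1.1761 km
N12: √((0.0013·111.32)² + (0.0002·89.15)²) = √(0.020943 + 0.000318) = 0.1458 km
N13: √((0.0002·111.32)² + (-0.0088·89.15)²) = √(0.000496 + 0.615472) = 0.7848 km
N14: √((-0.0037·111.32)² + (0.0016·89.15)²) = √(0.169648 + 0.020346) = 0.4359 km
Threshold 0.36 km: N12 (0.1458 km), N4 (0.2852 km) are within range.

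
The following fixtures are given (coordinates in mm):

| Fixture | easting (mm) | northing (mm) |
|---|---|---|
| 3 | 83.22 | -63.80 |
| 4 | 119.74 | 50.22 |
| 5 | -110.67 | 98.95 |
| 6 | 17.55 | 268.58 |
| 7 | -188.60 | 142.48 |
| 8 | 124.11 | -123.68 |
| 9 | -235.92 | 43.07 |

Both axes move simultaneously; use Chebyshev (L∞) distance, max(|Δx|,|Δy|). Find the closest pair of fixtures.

Pairwise distances:
3–4: max(|36.52|, |114.02|) = 114.02 mm
3–5: max(|-193.89|, |162.75|) = 193.89 mm
3–6: max(|-65.67|, |332.38|) = 332.38 mm
3–7: max(|-271.82|, |206.28|) = 271.82 mm
3–8: max(|40.89|, |-59.88|) = 59.88 mm
3–9: max(|-319.14|, |106.87|) = 319.14 mm
4–5: max(|-230.41|, |48.73|) = 230.41 mm
4–6: max(|-102.19|, |218.36|) = 218.36 mm
4–7: max(|-308.34|, |92.26|) = 308.34 mm
4–8: max(|4.37|, |-173.90|) = 173.90 mm
4–9: max(|-355.66|, |-7.15|) = 355.66 mm
5–6: max(|128.22|, |169.63|) = 169.63 mm
5–7: max(|-77.93|, |43.53|) = 77.93 mm
5–8: max(|234.78|, |-222.63|) = 234.78 mm
5–9: max(|-125.25|, |-55.88|) = 125.25 mm
6–7: max(|-206.15|, |-126.10|) = 206.15 mm
6–8: max(|106.56|, |-392.26|) = 392.26 mm
6–9: max(|-253.47|, |-225.51|) = 253.47 mm
7–8: max(|312.71|, |-266.16|) = 312.71 mm
7–9: max(|-47.32|, |-99.41|) = 99.41 mm
8–9: max(|-360.03|, |166.75|) = 360.03 mm
Closest pair: 3–8 at 59.88 mm.

3 and 8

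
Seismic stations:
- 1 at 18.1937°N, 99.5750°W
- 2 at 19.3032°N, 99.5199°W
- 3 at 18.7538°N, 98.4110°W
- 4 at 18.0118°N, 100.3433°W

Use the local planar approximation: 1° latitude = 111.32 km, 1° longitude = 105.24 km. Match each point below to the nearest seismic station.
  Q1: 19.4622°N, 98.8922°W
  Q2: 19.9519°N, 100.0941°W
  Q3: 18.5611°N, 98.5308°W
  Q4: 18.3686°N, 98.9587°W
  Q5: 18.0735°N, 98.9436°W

Q1→2; Q2→2; Q3→3; Q4→1; Q5→1

Q1 at 19.4622°N, 98.8922°W:
  1: 158.4413 km
  2: 68.3893 km
  3: 93.7193 km
  4: 222.2394 km
  → nearest: 2 (68.3893 km)
Q2 at 19.9519°N, 100.0941°W:
  1: 203.2040 km
  2: 94.1616 km
  3: 221.7274 km
  4: 217.5584 km
  → nearest: 2 (94.1616 km)
Q3 at 18.5611°N, 98.5308°W:
  1: 117.2557 km
  2: 132.8903 km
  3: 24.8821 km
  4: 200.3090 km
  → nearest: 3 (24.8821 km)
Q4 at 18.3686°N, 98.9587°W:
  1: 67.7187 km
  2: 119.6345 km
  3: 71.8408 km
  4: 151.0316 km
  → nearest: 1 (67.7187 km)
Q5 at 18.0735°N, 98.9436°W:
  1: 67.7824 km
  2: 149.7242 km
  3: 94.2172 km
  4: 147.4645 km
  → nearest: 1 (67.7824 km)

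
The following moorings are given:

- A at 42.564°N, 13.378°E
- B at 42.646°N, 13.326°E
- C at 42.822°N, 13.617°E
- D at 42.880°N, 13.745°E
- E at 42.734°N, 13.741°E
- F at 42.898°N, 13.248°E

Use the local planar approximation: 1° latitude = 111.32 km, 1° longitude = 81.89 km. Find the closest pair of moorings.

Pairwise distances:
A–B: 10.073 km
C–D: 12.311 km
C–E: 14.109 km
D–E: 16.256 km
B–F: 28.771 km
B–C: 30.850 km
C–F: 31.379 km
A–C: 34.755 km
A–E: 35.239 km
B–E: 35.368 km
A–F: 38.675 km
D–F: 40.749 km
B–D: 43.080 km
E–F: 44.308 km
A–D: 46.267 km
Closest pair: A–B at 10.073 km.

A and B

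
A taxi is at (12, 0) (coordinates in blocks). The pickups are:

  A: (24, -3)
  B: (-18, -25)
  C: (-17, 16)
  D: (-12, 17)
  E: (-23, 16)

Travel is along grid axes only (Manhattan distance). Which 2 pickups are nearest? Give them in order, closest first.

A, D

Distances from (12, 0):
A: |12| + |-3| = 12 + 3 = 15 blocks
B: |-30| + |-25| = 30 + 25 = 55 blocks
C: |-29| + |16| = 29 + 16 = 45 blocks
D: |-24| + |17| = 24 + 17 = 41 blocks
E: |-35| + |16| = 35 + 16 = 51 blocks
Sorted: A (15 blocks) < D (41 blocks) < C (45 blocks) < E (51 blocks) < …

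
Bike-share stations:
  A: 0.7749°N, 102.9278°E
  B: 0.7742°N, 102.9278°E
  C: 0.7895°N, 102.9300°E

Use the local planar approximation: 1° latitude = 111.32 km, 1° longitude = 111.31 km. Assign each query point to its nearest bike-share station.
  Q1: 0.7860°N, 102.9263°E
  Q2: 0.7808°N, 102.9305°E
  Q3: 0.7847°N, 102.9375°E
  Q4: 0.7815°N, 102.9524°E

Q1→C; Q2→A; Q3→C; Q4→C

Q1 at 0.7860°N, 102.9263°E:
  A: 1.2469 km
  B: 1.3241 km
  C: 0.5669 km
  → nearest: C (0.5669 km)
Q2 at 0.7808°N, 102.9305°E:
  A: 0.7223 km
  B: 0.7938 km
  C: 0.9701 km
  → nearest: A (0.7223 km)
Q3 at 0.7847°N, 102.9375°E:
  A: 1.5349 km
  B: 1.5912 km
  C: 0.9912 km
  → nearest: C (0.9912 km)
Q4 at 0.7815°N, 102.9524°E:
  A: 2.8351 km
  B: 2.8563 km
  C: 2.6476 km
  → nearest: C (2.6476 km)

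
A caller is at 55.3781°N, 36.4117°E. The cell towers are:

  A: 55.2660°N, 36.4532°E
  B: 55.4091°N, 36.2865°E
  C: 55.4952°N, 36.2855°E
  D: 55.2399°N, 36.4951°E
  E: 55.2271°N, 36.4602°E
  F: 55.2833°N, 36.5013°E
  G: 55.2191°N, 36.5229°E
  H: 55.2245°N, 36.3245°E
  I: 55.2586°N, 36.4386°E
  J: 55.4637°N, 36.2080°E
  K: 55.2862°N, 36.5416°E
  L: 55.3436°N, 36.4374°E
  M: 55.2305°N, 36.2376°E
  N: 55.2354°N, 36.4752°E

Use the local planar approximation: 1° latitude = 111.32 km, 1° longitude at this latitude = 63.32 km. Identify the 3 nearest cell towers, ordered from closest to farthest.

L, B, F

Distances from 55.3781°N, 36.4117°E:
A: 12.7526 km
B: 8.6462 km
C: 15.2899 km
D: 16.2656 km
E: 17.0876 km
F: 11.9815 km
G: 19.0490 km
H: 17.9681 km
I: 13.4113 km
J: 16.0364 km
K: 13.1269 km
L: 4.1711 km
M: 19.7864 km
N: 16.3863 km
Sorted: L (4.1711 km) < B (8.6462 km) < F (11.9815 km) < A (12.7526 km) < K (13.1269 km) < …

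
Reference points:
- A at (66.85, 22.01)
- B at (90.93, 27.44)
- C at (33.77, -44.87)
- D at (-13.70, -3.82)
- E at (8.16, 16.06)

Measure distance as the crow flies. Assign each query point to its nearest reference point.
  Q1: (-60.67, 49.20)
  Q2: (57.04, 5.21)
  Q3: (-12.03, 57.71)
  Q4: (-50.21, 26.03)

Q1 at (-60.67, 49.20):
  A: 130.39
  B: 153.15
  C: 133.30
  D: 70.83
  E: 76.39
  → nearest: D (70.83)
Q2 at (57.04, 5.21):
  A: 19.45
  B: 40.53
  C: 55.22
  D: 71.31
  E: 50.07
  → nearest: A (19.45)
Q3 at (-12.03, 57.71):
  A: 86.58
  B: 107.32
  C: 112.34
  D: 61.55
  E: 46.29
  → nearest: E (46.29)
Q4 at (-50.21, 26.03):
  A: 117.13
  B: 141.15
  C: 109.91
  D: 47.16
  E: 59.22
  → nearest: D (47.16)

Q1→D; Q2→A; Q3→E; Q4→D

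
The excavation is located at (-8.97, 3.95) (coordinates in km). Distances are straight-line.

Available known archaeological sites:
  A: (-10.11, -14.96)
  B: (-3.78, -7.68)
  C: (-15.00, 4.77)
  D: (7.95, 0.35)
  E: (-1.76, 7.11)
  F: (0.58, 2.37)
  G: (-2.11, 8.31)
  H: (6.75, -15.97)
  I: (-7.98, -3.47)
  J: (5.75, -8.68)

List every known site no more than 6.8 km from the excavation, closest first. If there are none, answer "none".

C

Distances from (-8.97, 3.95):
A: √((-1.14)² + (-18.91)²) = √(1.2996 + 357.5881) = 18.94 km
B: √((5.19)² + (-11.63)²) = √(26.9361 + 135.2569) = 12.74 km
C: √((-6.03)² + (0.82)²) = √(36.3609 + 0.6724) = 6.09 km
D: √((16.92)² + (-3.60)²) = √(286.2864 + 12.9600) = 17.30 km
E: √((7.21)² + (3.16)²) = √(51.9841 + 9.9856) = 7.87 km
F: √((9.55)² + (-1.58)²) = √(91.2025 + 2.4964) = 9.68 km
G: √((6.86)² + (4.36)²) = √(47.0596 + 19.0096) = 8.13 km
H: √((15.72)² + (-19.92)²) = √(247.1184 + 396.8064) = 25.38 km
I: √((0.99)² + (-7.42)²) = √(0.9801 + 55.0564) = 7.49 km
J: √((14.72)² + (-12.63)²) = √(216.6784 + 159.5169) = 19.40 km
Threshold 6.8 km: C (6.09 km) is within range.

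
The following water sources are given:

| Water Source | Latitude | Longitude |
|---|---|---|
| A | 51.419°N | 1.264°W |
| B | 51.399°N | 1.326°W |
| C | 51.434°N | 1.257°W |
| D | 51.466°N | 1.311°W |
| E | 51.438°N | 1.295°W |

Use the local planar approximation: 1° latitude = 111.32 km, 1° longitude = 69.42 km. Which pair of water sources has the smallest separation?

A and C

Pairwise distances:
A–C: 1.7391 km
C–E: 2.6753 km
A–E: 3.0174 km
D–E: 3.3089 km
B–E: 4.8456 km
A–B: 4.8458 km
C–D: 5.1713 km
A–D: 6.1660 km
B–C: 6.1745 km
B–D: 7.5308 km
Closest pair: A–C at 1.7391 km.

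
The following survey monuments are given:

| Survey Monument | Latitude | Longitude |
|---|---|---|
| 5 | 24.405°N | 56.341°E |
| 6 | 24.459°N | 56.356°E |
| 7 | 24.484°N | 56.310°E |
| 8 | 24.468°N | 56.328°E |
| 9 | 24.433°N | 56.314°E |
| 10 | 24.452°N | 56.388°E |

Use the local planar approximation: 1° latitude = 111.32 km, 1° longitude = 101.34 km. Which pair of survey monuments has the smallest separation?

7 and 8

Pairwise distances:
5–6: 6.200 km
5–7: 9.339 km
5–8: 7.136 km
5–9: 4.148 km
5–10: 7.075 km
6–7: 5.429 km
6–8: 3.009 km
6–9: 5.147 km
6–10: 3.335 km
7–8: 2.549 km
7–9: 5.692 km
7–10: 8.670 km
8–9: 4.146 km
8–10: 6.336 km
9–10: 7.792 km
Closest pair: 7–8 at 2.549 km.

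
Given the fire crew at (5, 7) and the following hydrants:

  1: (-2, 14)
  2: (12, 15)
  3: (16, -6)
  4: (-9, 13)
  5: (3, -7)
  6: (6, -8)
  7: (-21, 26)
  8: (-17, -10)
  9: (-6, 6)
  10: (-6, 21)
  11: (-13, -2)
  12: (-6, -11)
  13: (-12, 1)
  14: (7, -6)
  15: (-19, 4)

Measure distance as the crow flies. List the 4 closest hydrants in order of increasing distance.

Distances from (5, 7):
1: √((-7)² + (7)²) = √(49.000 + 49.000) = 9.9
2: √((7)² + (8)²) = √(49.000 + 64.000) = 10.6
3: √((11)² + (-13)²) = √(121.000 + 169.000) = 17.0
4: √((-14)² + (6)²) = √(196.000 + 36.000) = 15.2
5: √((-2)² + (-14)²) = √(4.000 + 196.000) = 14.1
6: √((1)² + (-15)²) = √(1.000 + 225.000) = 15.0
7: √((-26)² + (19)²) = √(676.000 + 361.000) = 32.2
8: √((-22)² + (-17)²) = √(484.000 + 289.000) = 27.8
9: √((-11)² + (-1)²) = √(121.000 + 1.000) = 11.0
10: √((-11)² + (14)²) = √(121.000 + 196.000) = 17.8
11: √((-18)² + (-9)²) = √(324.000 + 81.000) = 20.1
12: √((-11)² + (-18)²) = √(121.000 + 324.000) = 21.1
13: √((-17)² + (-6)²) = √(289.000 + 36.000) = 18.0
14: √((2)² + (-13)²) = √(4.000 + 169.000) = 13.2
15: √((-24)² + (-3)²) = √(576.000 + 9.000) = 24.2
Sorted: 1 (9.9) < 2 (10.6) < 9 (11.0) < 14 (13.2) < 5 (14.1) < 6 (15.0) < …

1, 2, 9, 14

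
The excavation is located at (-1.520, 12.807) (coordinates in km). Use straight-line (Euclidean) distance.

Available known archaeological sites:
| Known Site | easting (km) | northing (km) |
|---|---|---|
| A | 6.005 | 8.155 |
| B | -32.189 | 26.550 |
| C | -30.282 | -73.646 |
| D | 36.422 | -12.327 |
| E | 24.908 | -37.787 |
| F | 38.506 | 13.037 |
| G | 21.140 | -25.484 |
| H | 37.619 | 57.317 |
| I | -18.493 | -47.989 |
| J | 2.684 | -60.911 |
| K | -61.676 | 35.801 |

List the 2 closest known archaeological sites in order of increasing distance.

Distances from (-1.520, 12.807):
A: √((7.525)² + (-4.652)²) = √(56.62563 + 21.64110) = 8.847 km
B: √((-30.669)² + (13.743)²) = √(940.58756 + 188.87005) = 33.607 km
C: √((-28.762)² + (-86.453)²) = √(827.25264 + 7474.12121) = 91.112 km
D: √((37.942)² + (-25.134)²) = √(1439.59536 + 631.71796) = 45.512 km
E: √((26.428)² + (-50.594)²) = √(698.43918 + 2559.75284) = 57.081 km
F: √((40.026)² + (0.230)²) = √(1602.08068 + 0.05290) = 40.027 km
G: √((22.660)² + (-38.291)²) = √(513.47560 + 1466.20068) = 44.494 km
H: √((39.139)² + (44.510)²) = √(1531.86132 + 1981.14010) = 59.271 km
I: √((-16.973)² + (-60.796)²) = √(288.08273 + 3696.15362) = 63.121 km
J: √((4.204)² + (-73.718)²) = √(17.67362 + 5434.34352) = 73.838 km
K: √((-60.156)² + (22.994)²) = √(3618.74434 + 528.72404) = 64.401 km
Sorted: A (8.847 km) < B (33.607 km) < F (40.027 km) < G (44.494 km) < …

A, B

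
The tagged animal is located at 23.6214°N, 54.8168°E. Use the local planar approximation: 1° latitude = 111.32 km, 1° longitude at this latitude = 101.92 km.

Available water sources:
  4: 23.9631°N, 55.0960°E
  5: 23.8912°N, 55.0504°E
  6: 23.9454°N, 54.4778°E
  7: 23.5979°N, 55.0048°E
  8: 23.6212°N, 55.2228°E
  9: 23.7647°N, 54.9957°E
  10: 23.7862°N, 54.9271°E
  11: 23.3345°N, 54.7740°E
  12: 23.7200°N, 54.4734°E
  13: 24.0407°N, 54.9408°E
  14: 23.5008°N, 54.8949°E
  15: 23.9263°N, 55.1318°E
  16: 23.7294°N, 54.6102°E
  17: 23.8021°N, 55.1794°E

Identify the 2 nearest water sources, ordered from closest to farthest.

Distances from 23.6214°N, 54.8168°E:
4: √((0.3417·111.32)² + (0.2792·101.92)²) = √(1446.892791 + 809.747578) = 47.5041 km
5: √((0.2698·111.32)² + (0.2336·101.92)²) = √(902.049325 + 566.845244) = 38.3262 km
6: √((0.3240·111.32)² + (-0.3390·101.92)²) = √(1300.877541 + 1193.763309) = 49.9464 km
7: √((-0.0235·111.32)² + (0.1880·101.92)²) = √(6.843561 + 367.142388) = 19.3387 km
8: √((-0.0002·111.32)² + (0.4060·101.92)²) = √(0.000496 + 1712.264675) = 41.3795 km
9: √((0.1433·111.32)² + (0.1789·101.92)²) = √(254.471281 + 332.460085) = 24.2267 km
10: √((0.1648·111.32)² + (0.1103·101.92)²) = √(336.558691 + 126.377528) = 21.5160 km
11: √((-0.2869·111.32)² + (-0.0428·101.92)²) = √(1020.017192 + 19.028579) = 32.2342 km
12: √((0.0986·111.32)² + (-0.3434·101.92)²) = √(120.475913 + 1224.952960) = 36.6801 km
13: √((0.4193·111.32)² + (0.1240·101.92)²) = √(2178.693412 + 159.721066) = 48.3572 km
14: √((-0.1206·111.32)² + (0.0781·101.92)²) = √(180.235780 + 63.360836) = 15.6076 km
15: √((0.3049·111.32)² + (0.3150·101.92)²) = √(1152.023250 + 1030.718183) = 46.7198 km
16: √((0.1080·111.32)² + (-0.2066·101.92)²) = √(144.541949 + 443.383436) = 24.2472 km
17: √((0.1807·111.32)² + (0.3626·101.92)²) = √(404.634306 + 1365.760127) = 42.0761 km
Sorted: 14 (15.6076 km) < 7 (19.3387 km) < 10 (21.5160 km) < 9 (24.2267 km) < …

14, 7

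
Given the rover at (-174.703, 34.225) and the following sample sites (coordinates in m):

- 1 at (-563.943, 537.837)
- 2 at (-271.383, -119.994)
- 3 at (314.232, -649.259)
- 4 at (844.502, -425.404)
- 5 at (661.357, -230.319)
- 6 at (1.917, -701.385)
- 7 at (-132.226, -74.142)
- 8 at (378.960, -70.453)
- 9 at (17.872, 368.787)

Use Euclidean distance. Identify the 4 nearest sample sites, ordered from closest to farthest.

Distances from (-174.703, 34.225):
1: √((-389.240)² + (503.612)²) = √(151507.77760 + 253625.04654) = 636.500 m
2: √((-96.680)² + (-154.219)²) = √(9347.02240 + 23783.49996) = 182.018 m
3: √((488.935)² + (-683.484)²) = √(239057.43423 + 467150.37826) = 840.362 m
4: √((1019.205)² + (-459.629)²) = √(1038778.83202 + 211258.81764) = 1118.051 m
5: √((836.060)² + (-264.544)²) = √(698996.32360 + 69983.52794) = 876.915 m
6: √((176.620)² + (-735.610)²) = √(31194.62440 + 541122.07210) = 756.516 m
7: √((42.477)² + (-108.367)²) = √(1804.29553 + 11743.40669) = 116.395 m
8: √((553.663)² + (-104.678)²) = √(306542.71757 + 10957.48368) = 563.472 m
9: √((192.575)² + (334.562)²) = √(37085.13062 + 111931.73184) = 386.027 m
Sorted: 7 (116.395 m) < 2 (182.018 m) < 9 (386.027 m) < 8 (563.472 m) < 1 (636.500 m) < 6 (756.516 m) < …

7, 2, 9, 8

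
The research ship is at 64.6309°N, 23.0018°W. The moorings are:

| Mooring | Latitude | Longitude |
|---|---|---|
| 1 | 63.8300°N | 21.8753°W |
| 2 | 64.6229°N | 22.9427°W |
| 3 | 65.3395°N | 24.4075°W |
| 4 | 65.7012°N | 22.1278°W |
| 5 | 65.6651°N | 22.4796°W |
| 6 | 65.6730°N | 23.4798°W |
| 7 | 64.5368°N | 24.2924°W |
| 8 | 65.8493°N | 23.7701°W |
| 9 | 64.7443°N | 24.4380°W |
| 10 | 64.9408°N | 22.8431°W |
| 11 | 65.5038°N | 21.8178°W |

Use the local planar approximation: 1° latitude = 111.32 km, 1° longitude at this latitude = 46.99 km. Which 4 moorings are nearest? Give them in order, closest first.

Distances from 64.6309°N, 23.0018°W:
1: 103.6863 km
2: 2.9164 km
3: 102.8853 km
4: 126.0254 km
5: 117.7131 km
6: 118.1610 km
7: 61.5433 km
8: 140.3549 km
9: 68.6575 km
10: 35.2949 km
11: 111.9716 km
Sorted: 2 (2.9164 km) < 10 (35.2949 km) < 7 (61.5433 km) < 9 (68.6575 km) < 3 (102.8853 km) < 1 (103.6863 km) < …

2, 10, 7, 9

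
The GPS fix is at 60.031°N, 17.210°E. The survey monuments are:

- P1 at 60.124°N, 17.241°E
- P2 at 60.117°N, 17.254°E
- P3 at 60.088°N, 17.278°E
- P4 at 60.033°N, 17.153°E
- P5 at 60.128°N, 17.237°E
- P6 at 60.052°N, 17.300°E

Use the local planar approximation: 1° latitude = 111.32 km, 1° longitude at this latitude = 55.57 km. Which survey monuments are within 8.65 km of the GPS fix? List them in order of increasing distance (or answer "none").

Distances from 60.031°N, 17.210°E:
P1: √((0.093·111.32)² + (0.031·55.57)²) = √(107.17964 + 2.96759) = 10.495 km
P2: √((0.086·111.32)² + (0.044·55.57)²) = √(91.65229 + 5.97842) = 9.881 km
P3: √((0.057·111.32)² + (0.068·55.57)²) = √(40.26207 + 14.27903) = 7.385 km
P4: √((0.002·111.32)² + (-0.057·55.57)²) = √(0.04957 + 10.03299) = 3.175 km
P5: √((0.097·111.32)² + (0.027·55.57)²) = √(116.59767 + 2.25117) = 10.902 km
P6: √((0.021·111.32)² + (0.090·55.57)²) = √(5.46493 + 25.01300) = 5.521 km
Threshold 8.65 km: P4 (3.175 km), P6 (5.521 km), P3 (7.385 km) are within range.

P4, P6, P3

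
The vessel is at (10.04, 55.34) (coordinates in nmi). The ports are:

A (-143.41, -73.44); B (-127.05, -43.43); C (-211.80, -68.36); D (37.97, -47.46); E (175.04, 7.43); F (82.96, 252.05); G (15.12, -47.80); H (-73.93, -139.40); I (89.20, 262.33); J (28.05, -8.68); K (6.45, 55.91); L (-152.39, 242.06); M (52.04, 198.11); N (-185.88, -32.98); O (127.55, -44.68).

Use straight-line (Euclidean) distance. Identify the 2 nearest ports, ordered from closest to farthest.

K, J

Distances from (10.04, 55.34):
A: √((-153.45)² + (-128.78)²) = √(23546.9025 + 16584.2884) = 200.33 nmi
B: √((-137.09)² + (-98.77)²) = √(18793.6681 + 9755.5129) = 168.97 nmi
C: √((-221.84)² + (-123.70)²) = √(49212.9856 + 15301.6900) = 254.00 nmi
D: √((27.93)² + (-102.80)²) = √(780.0849 + 10567.8400) = 106.53 nmi
E: √((165.00)² + (-47.91)²) = √(27225.0000 + 2295.3681) = 171.81 nmi
F: √((72.92)² + (196.71)²) = √(5317.3264 + 38694.8241) = 209.79 nmi
G: √((5.08)² + (-103.14)²) = √(25.8064 + 10637.8596) = 103.27 nmi
H: √((-83.97)² + (-194.74)²) = √(7050.9609 + 37923.6676) = 212.07 nmi
I: √((79.16)² + (206.99)²) = √(6266.3056 + 42844.8601) = 221.61 nmi
J: √((18.01)² + (-64.02)²) = √(324.3601 + 4098.5604) = 66.51 nmi
K: √((-3.59)² + (0.57)²) = √(12.8881 + 0.3249) = 3.63 nmi
L: √((-162.43)² + (186.72)²) = √(26383.5049 + 34864.3584) = 247.48 nmi
M: √((42.00)² + (142.77)²) = √(1764.0000 + 20383.2729) = 148.82 nmi
N: √((-195.92)² + (-88.32)²) = √(38384.6464 + 7800.4224) = 214.91 nmi
O: √((117.51)² + (-100.02)²) = √(13808.6001 + 10004.0004) = 154.31 nmi
Sorted: K (3.63 nmi) < J (66.51 nmi) < G (103.27 nmi) < D (106.53 nmi) < …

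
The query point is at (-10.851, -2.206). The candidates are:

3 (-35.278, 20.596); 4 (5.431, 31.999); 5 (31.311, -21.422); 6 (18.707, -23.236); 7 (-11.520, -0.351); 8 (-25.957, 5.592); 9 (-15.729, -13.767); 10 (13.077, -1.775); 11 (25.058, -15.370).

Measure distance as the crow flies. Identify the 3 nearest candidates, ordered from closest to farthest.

Distances from (-10.851, -2.206):
3: 33.416
4: 37.883
5: 46.335
6: 36.276
7: 1.972
8: 17.000
9: 12.548
10: 23.932
11: 38.246
Sorted: 7 (1.972) < 9 (12.548) < 8 (17.000) < 10 (23.932) < 3 (33.416) < …

7, 9, 8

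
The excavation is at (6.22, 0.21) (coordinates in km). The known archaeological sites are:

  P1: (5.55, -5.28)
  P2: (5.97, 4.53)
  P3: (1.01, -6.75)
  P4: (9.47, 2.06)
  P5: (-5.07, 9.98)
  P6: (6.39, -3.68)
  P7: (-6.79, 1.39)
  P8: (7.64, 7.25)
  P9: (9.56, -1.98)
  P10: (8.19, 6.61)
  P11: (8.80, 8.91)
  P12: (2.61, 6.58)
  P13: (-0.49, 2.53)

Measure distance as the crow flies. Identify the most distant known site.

Distances from (6.22, 0.21):
P1: √((-0.67)² + (-5.49)²) = √(0.4489 + 30.1401) = 5.53 km
P2: √((-0.25)² + (4.32)²) = √(0.0625 + 18.6624) = 4.33 km
P3: √((-5.21)² + (-6.96)²) = √(27.1441 + 48.4416) = 8.69 km
P4: √((3.25)² + (1.85)²) = √(10.5625 + 3.4225) = 3.74 km
P5: √((-11.29)² + (9.77)²) = √(127.4641 + 95.4529) = 14.93 km
P6: √((0.17)² + (-3.89)²) = √(0.0289 + 15.1321) = 3.89 km
P7: √((-13.01)² + (1.18)²) = √(169.2601 + 1.3924) = 13.06 km
P8: √((1.42)² + (7.04)²) = √(2.0164 + 49.5616) = 7.18 km
P9: √((3.34)² + (-2.19)²) = √(11.1556 + 4.7961) = 3.99 km
P10: √((1.97)² + (6.40)²) = √(3.8809 + 40.9600) = 6.70 km
P11: √((2.58)² + (8.70)²) = √(6.6564 + 75.6900) = 9.07 km
P12: √((-3.61)² + (6.37)²) = √(13.0321 + 40.5769) = 7.32 km
P13: √((-6.71)² + (2.32)²) = √(45.0241 + 5.3824) = 7.10 km
Maximum: P5 at 14.93 km.

P5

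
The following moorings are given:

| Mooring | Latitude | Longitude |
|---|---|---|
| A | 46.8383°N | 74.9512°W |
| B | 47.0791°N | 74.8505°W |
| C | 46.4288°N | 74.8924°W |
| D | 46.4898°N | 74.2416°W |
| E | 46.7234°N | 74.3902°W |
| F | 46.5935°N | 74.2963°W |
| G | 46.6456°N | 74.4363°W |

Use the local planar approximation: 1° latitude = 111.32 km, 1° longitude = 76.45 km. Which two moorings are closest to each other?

E and G

Pairwise distances:
E–G: 9.3503 km
F–G: 12.1734 km
D–F: 12.2780 km
E–F: 16.1443 km
D–G: 22.8552 km
A–B: 27.8894 km
D–E: 28.3776 km
C–G: 42.4063 km
A–E: 44.7551 km
A–G: 44.8296 km
A–C: 45.8066 km
C–F: 49.1217 km
C–D: 50.2149 km
C–E: 50.4930 km
B–E: 52.9737 km
A–F: 57.0030 km
B–G: 57.7189 km
A–D: 66.6933 km
B–F: 68.6823 km
B–C: 72.4622 km
B–D: 80.4389 km
Closest pair: E–G at 9.3503 km.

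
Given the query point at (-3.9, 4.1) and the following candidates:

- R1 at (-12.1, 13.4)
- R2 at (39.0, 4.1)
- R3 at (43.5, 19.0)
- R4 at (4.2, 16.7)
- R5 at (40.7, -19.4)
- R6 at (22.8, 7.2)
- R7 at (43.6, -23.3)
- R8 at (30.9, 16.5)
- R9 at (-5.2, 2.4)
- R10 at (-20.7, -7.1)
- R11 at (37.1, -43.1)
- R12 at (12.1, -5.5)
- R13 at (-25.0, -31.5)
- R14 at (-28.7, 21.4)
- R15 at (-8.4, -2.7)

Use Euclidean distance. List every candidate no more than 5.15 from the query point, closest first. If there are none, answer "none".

Distances from (-3.9, 4.1):
R1: √((-8.2)² + (9.3)²) = √(67.240 + 86.490) = 12.4
R2: √((42.9)² + (0.0)²) = √(1840.410 + 0.000) = 42.9
R3: √((47.4)² + (14.9)²) = √(2246.760 + 222.010) = 49.7
R4: √((8.1)² + (12.6)²) = √(65.610 + 158.760) = 15.0
R5: √((44.6)² + (-23.5)²) = √(1989.160 + 552.250) = 50.4
R6: √((26.7)² + (3.1)²) = √(712.890 + 9.610) = 26.9
R7: √((47.5)² + (-27.4)²) = √(2256.250 + 750.760) = 54.8
R8: √((34.8)² + (12.4)²) = √(1211.040 + 153.760) = 36.9
R9: √((-1.3)² + (-1.7)²) = √(1.690 + 2.890) = 2.1
R10: √((-16.8)² + (-11.2)²) = √(282.240 + 125.440) = 20.2
R11: √((41.0)² + (-47.2)²) = √(1681.000 + 2227.840) = 62.5
R12: √((16.0)² + (-9.6)²) = √(256.000 + 92.160) = 18.7
R13: √((-21.1)² + (-35.6)²) = √(445.210 + 1267.360) = 41.4
R14: √((-24.8)² + (17.3)²) = √(615.040 + 299.290) = 30.2
R15: √((-4.5)² + (-6.8)²) = √(20.250 + 46.240) = 8.2
Threshold 5.15: R9 (2.1) is within range.

R9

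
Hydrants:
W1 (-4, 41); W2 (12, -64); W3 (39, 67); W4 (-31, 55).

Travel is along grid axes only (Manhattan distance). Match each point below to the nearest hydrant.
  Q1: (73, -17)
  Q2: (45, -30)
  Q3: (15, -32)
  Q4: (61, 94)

Q1 at (73, -17):
  W1: |-77| + |58| = 77 + 58 = 135
  W2: |-61| + |-47| = 61 + 47 = 108
  W3: |-34| + |84| = 34 + 84 = 118
  W4: |-104| + |72| = 104 + 72 = 176
  → nearest: W2 (108)
Q2 at (45, -30):
  W1: |-49| + |71| = 49 + 71 = 120
  W2: |-33| + |-34| = 33 + 34 = 67
  W3: |-6| + |97| = 6 + 97 = 103
  W4: |-76| + |85| = 76 + 85 = 161
  → nearest: W2 (67)
Q3 at (15, -32):
  W1: |-19| + |73| = 19 + 73 = 92
  W2: |-3| + |-32| = 3 + 32 = 35
  W3: |24| + |99| = 24 + 99 = 123
  W4: |-46| + |87| = 46 + 87 = 133
  → nearest: W2 (35)
Q4 at (61, 94):
  W1: |-65| + |-53| = 65 + 53 = 118
  W2: |-49| + |-158| = 49 + 158 = 207
  W3: |-22| + |-27| = 22 + 27 = 49
  W4: |-92| + |-39| = 92 + 39 = 131
  → nearest: W3 (49)

Q1→W2; Q2→W2; Q3→W2; Q4→W3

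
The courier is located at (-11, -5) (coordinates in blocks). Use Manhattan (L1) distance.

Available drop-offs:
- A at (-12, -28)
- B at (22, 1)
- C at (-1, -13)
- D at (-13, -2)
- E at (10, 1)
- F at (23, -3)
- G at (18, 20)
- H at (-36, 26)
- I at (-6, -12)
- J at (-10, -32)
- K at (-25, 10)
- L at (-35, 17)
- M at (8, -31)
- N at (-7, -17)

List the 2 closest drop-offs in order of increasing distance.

D, I

Distances from (-11, -5):
A: |-1| + |-23| = 1 + 23 = 24 blocks
B: |33| + |6| = 33 + 6 = 39 blocks
C: |10| + |-8| = 10 + 8 = 18 blocks
D: |-2| + |3| = 2 + 3 = 5 blocks
E: |21| + |6| = 21 + 6 = 27 blocks
F: |34| + |2| = 34 + 2 = 36 blocks
G: |29| + |25| = 29 + 25 = 54 blocks
H: |-25| + |31| = 25 + 31 = 56 blocks
I: |5| + |-7| = 5 + 7 = 12 blocks
J: |1| + |-27| = 1 + 27 = 28 blocks
K: |-14| + |15| = 14 + 15 = 29 blocks
L: |-24| + |22| = 24 + 22 = 46 blocks
M: |19| + |-26| = 19 + 26 = 45 blocks
N: |4| + |-12| = 4 + 12 = 16 blocks
Sorted: D (5 blocks) < I (12 blocks) < N (16 blocks) < C (18 blocks) < …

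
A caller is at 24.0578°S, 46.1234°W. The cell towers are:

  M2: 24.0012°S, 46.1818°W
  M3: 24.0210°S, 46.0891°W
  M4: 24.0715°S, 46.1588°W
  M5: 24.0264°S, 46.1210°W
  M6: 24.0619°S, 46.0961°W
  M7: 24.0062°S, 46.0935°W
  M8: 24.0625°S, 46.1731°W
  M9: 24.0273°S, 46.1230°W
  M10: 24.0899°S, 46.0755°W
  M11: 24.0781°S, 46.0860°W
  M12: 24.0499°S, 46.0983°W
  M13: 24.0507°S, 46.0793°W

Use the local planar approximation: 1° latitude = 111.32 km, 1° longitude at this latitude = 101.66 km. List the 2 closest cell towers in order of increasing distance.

Distances from 24.0578°S, 46.1234°W:
M2: 8.6572 km
M3: 5.3797 km
M4: 3.9086 km
M5: 3.5040 km
M6: 2.8126 km
M7: 6.4988 km
M8: 5.0795 km
M9: 3.3955 km
M10: 6.0400 km
M11: 4.4230 km
M12: 2.6990 km
M13: 4.5523 km
Sorted: M12 (2.6990 km) < M6 (2.8126 km) < M9 (3.3955 km) < M5 (3.5040 km) < …

M12, M6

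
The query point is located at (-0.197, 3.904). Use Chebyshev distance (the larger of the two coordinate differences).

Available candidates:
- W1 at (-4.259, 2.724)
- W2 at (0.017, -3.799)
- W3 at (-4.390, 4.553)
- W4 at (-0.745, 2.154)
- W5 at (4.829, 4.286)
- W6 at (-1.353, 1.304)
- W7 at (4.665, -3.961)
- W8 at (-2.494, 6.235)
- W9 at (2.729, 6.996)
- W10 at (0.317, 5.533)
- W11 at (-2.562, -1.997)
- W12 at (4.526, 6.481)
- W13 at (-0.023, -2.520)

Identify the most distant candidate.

Distances from (-0.197, 3.904):
W1: max(|-4.062|, |-1.180|) = 4.062
W2: max(|0.214|, |-7.703|) = 7.703
W3: max(|-4.193|, |0.649|) = 4.193
W4: max(|-0.548|, |-1.750|) = 1.750
W5: max(|5.026|, |0.382|) = 5.026
W6: max(|-1.156|, |-2.600|) = 2.600
W7: max(|4.862|, |-7.865|) = 7.865
W8: max(|-2.297|, |2.331|) = 2.331
W9: max(|2.926|, |3.092|) = 3.092
W10: max(|0.514|, |1.629|) = 1.629
W11: max(|-2.365|, |-5.901|) = 5.901
W12: max(|4.723|, |2.577|) = 4.723
W13: max(|0.174|, |-6.424|) = 6.424
Maximum: W7 at 7.865.

W7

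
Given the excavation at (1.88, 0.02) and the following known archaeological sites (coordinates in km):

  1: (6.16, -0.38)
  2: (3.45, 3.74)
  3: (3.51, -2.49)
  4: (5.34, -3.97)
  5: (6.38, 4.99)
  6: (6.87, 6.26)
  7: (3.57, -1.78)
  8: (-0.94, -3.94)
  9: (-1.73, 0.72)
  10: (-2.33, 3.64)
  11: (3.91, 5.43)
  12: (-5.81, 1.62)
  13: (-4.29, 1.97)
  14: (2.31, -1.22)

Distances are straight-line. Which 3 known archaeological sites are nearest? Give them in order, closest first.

14, 7, 3

Distances from (1.88, 0.02):
1: √((4.28)² + (-0.40)²) = √(18.3184 + 0.1600) = 4.30 km
2: √((1.57)² + (3.72)²) = √(2.4649 + 13.8384) = 4.04 km
3: √((1.63)² + (-2.51)²) = √(2.6569 + 6.3001) = 2.99 km
4: √((3.46)² + (-3.99)²) = √(11.9716 + 15.9201) = 5.28 km
5: √((4.50)² + (4.97)²) = √(20.2500 + 24.7009) = 6.70 km
6: √((4.99)² + (6.24)²) = √(24.9001 + 38.9376) = 7.99 km
7: √((1.69)² + (-1.80)²) = √(2.8561 + 3.2400) = 2.47 km
8: √((-2.82)² + (-3.96)²) = √(7.9524 + 15.6816) = 4.86 km
9: √((-3.61)² + (0.70)²) = √(13.0321 + 0.4900) = 3.68 km
10: √((-4.21)² + (3.62)²) = √(17.7241 + 13.1044) = 5.55 km
11: √((2.03)² + (5.41)²) = √(4.1209 + 29.2681) = 5.78 km
12: √((-7.69)² + (1.60)²) = √(59.1361 + 2.5600) = 7.85 km
13: √((-6.17)² + (1.95)²) = √(38.0689 + 3.8025) = 6.47 km
14: √((0.43)² + (-1.24)²) = √(0.1849 + 1.5376) = 1.31 km
Sorted: 14 (1.31 km) < 7 (2.47 km) < 3 (2.99 km) < 9 (3.68 km) < 2 (4.04 km) < …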